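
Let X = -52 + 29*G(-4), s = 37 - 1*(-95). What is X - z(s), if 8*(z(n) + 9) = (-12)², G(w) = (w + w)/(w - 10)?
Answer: -311/7 ≈ -44.429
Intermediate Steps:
s = 132 (s = 37 + 95 = 132)
G(w) = 2*w/(-10 + w) (G(w) = (2*w)/(-10 + w) = 2*w/(-10 + w))
z(n) = 9 (z(n) = -9 + (⅛)*(-12)² = -9 + (⅛)*144 = -9 + 18 = 9)
X = -248/7 (X = -52 + 29*(2*(-4)/(-10 - 4)) = -52 + 29*(2*(-4)/(-14)) = -52 + 29*(2*(-4)*(-1/14)) = -52 + 29*(4/7) = -52 + 116/7 = -248/7 ≈ -35.429)
X - z(s) = -248/7 - 1*9 = -248/7 - 9 = -311/7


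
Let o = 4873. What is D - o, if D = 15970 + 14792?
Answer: 25889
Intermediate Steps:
D = 30762
D - o = 30762 - 1*4873 = 30762 - 4873 = 25889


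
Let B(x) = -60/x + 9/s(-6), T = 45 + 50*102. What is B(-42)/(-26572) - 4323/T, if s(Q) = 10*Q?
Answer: -21881397/26040560 ≈ -0.84028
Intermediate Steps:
T = 5145 (T = 45 + 5100 = 5145)
B(x) = -3/20 - 60/x (B(x) = -60/x + 9/((10*(-6))) = -60/x + 9/(-60) = -60/x + 9*(-1/60) = -60/x - 3/20 = -3/20 - 60/x)
B(-42)/(-26572) - 4323/T = (-3/20 - 60/(-42))/(-26572) - 4323/5145 = (-3/20 - 60*(-1/42))*(-1/26572) - 4323*1/5145 = (-3/20 + 10/7)*(-1/26572) - 1441/1715 = (179/140)*(-1/26572) - 1441/1715 = -179/3720080 - 1441/1715 = -21881397/26040560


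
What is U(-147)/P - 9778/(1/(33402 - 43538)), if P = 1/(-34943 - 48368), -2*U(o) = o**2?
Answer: 1998487015/2 ≈ 9.9924e+8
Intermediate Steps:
U(o) = -o**2/2
P = -1/83311 (P = 1/(-83311) = -1/83311 ≈ -1.2003e-5)
U(-147)/P - 9778/(1/(33402 - 43538)) = (-1/2*(-147)**2)/(-1/83311) - 9778/(1/(33402 - 43538)) = -1/2*21609*(-83311) - 9778/(1/(-10136)) = -21609/2*(-83311) - 9778/(-1/10136) = 1800267399/2 - 9778*(-10136) = 1800267399/2 + 99109808 = 1998487015/2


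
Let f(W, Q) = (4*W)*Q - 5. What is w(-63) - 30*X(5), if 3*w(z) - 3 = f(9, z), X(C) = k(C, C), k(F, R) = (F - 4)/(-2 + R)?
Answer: -2300/3 ≈ -766.67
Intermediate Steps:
k(F, R) = (-4 + F)/(-2 + R)
X(C) = (-4 + C)/(-2 + C)
f(W, Q) = -5 + 4*Q*W (f(W, Q) = 4*Q*W - 5 = -5 + 4*Q*W)
w(z) = -⅔ + 12*z (w(z) = 1 + (-5 + 4*z*9)/3 = 1 + (-5 + 36*z)/3 = 1 + (-5/3 + 12*z) = -⅔ + 12*z)
w(-63) - 30*X(5) = (-⅔ + 12*(-63)) - 30*(-4 + 5)/(-2 + 5) = (-⅔ - 756) - 30*1/3 = -2270/3 - 30*(⅓)*1 = -2270/3 - 30/3 = -2270/3 - 1*10 = -2270/3 - 10 = -2300/3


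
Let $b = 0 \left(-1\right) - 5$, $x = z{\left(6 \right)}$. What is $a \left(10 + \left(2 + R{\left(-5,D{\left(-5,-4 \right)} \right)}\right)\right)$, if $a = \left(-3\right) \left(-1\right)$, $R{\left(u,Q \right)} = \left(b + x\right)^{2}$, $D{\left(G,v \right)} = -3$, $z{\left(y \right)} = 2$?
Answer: $63$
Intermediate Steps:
$x = 2$
$b = -5$ ($b = 0 - 5 = -5$)
$R{\left(u,Q \right)} = 9$ ($R{\left(u,Q \right)} = \left(-5 + 2\right)^{2} = \left(-3\right)^{2} = 9$)
$a = 3$
$a \left(10 + \left(2 + R{\left(-5,D{\left(-5,-4 \right)} \right)}\right)\right) = 3 \left(10 + \left(2 + 9\right)\right) = 3 \left(10 + 11\right) = 3 \cdot 21 = 63$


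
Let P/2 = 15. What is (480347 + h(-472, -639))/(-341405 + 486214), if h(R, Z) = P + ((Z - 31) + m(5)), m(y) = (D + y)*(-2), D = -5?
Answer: 479707/144809 ≈ 3.3127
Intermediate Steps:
m(y) = 10 - 2*y (m(y) = (-5 + y)*(-2) = 10 - 2*y)
P = 30 (P = 2*15 = 30)
h(R, Z) = -1 + Z (h(R, Z) = 30 + ((Z - 31) + (10 - 2*5)) = 30 + ((-31 + Z) + (10 - 10)) = 30 + ((-31 + Z) + 0) = 30 + (-31 + Z) = -1 + Z)
(480347 + h(-472, -639))/(-341405 + 486214) = (480347 + (-1 - 639))/(-341405 + 486214) = (480347 - 640)/144809 = 479707*(1/144809) = 479707/144809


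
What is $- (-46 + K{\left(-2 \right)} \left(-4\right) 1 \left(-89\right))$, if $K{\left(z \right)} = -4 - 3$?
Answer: $2538$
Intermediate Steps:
$K{\left(z \right)} = -7$
$- (-46 + K{\left(-2 \right)} \left(-4\right) 1 \left(-89\right)) = - (-46 + \left(-7\right) \left(-4\right) 1 \left(-89\right)) = - (-46 + 28 \cdot 1 \left(-89\right)) = - (-46 + 28 \left(-89\right)) = - (-46 - 2492) = \left(-1\right) \left(-2538\right) = 2538$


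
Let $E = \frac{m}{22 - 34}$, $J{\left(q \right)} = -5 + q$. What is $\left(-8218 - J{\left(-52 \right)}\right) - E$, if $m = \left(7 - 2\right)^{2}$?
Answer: $- \frac{97907}{12} \approx -8158.9$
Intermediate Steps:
$m = 25$ ($m = 5^{2} = 25$)
$E = - \frac{25}{12}$ ($E = \frac{1}{22 - 34} \cdot 25 = \frac{1}{-12} \cdot 25 = \left(- \frac{1}{12}\right) 25 = - \frac{25}{12} \approx -2.0833$)
$\left(-8218 - J{\left(-52 \right)}\right) - E = \left(-8218 - \left(-5 - 52\right)\right) - - \frac{25}{12} = \left(-8218 - -57\right) + \frac{25}{12} = \left(-8218 + 57\right) + \frac{25}{12} = -8161 + \frac{25}{12} = - \frac{97907}{12}$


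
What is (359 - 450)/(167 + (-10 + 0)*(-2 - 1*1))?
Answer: -91/197 ≈ -0.46193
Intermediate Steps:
(359 - 450)/(167 + (-10 + 0)*(-2 - 1*1)) = -91/(167 - 10*(-2 - 1)) = -91/(167 - 10*(-3)) = -91/(167 + 30) = -91/197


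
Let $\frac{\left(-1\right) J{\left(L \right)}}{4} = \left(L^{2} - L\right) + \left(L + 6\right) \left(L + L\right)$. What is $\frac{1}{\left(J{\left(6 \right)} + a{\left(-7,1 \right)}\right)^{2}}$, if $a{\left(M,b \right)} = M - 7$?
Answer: $\frac{1}{504100} \approx 1.9837 \cdot 10^{-6}$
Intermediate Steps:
$a{\left(M,b \right)} = -7 + M$
$J{\left(L \right)} = - 4 L^{2} + 4 L - 8 L \left(6 + L\right)$ ($J{\left(L \right)} = - 4 \left(\left(L^{2} - L\right) + \left(L + 6\right) \left(L + L\right)\right) = - 4 \left(\left(L^{2} - L\right) + \left(6 + L\right) 2 L\right) = - 4 \left(\left(L^{2} - L\right) + 2 L \left(6 + L\right)\right) = - 4 \left(L^{2} - L + 2 L \left(6 + L\right)\right) = - 4 L^{2} + 4 L - 8 L \left(6 + L\right)$)
$\frac{1}{\left(J{\left(6 \right)} + a{\left(-7,1 \right)}\right)^{2}} = \frac{1}{\left(\left(-4\right) 6 \left(11 + 3 \cdot 6\right) - 14\right)^{2}} = \frac{1}{\left(\left(-4\right) 6 \left(11 + 18\right) - 14\right)^{2}} = \frac{1}{\left(\left(-4\right) 6 \cdot 29 - 14\right)^{2}} = \frac{1}{\left(-696 - 14\right)^{2}} = \frac{1}{\left(-710\right)^{2}} = \frac{1}{504100}$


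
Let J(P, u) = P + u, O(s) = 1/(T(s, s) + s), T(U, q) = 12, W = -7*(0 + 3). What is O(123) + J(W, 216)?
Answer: 26326/135 ≈ 195.01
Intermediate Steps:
W = -21 (W = -7*3 = -21)
O(s) = 1/(12 + s)
O(123) + J(W, 216) = 1/(12 + 123) + (-21 + 216) = 1/135 + 195 = 26326/135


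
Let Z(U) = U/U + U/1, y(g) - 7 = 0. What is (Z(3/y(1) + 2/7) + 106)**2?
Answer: 568516/49 ≈ 11602.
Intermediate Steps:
y(g) = 7 (y(g) = 7 + 0 = 7)
Z(U) = 1 + U (Z(U) = 1 + U*1 = 1 + U)
(Z(3/y(1) + 2/7) + 106)**2 = ((1 + (3/7 + 2/7)) + 106)**2 = ((1 + 5/7) + 106)**2 = (12/7 + 106)**2 = (754/7)**2 = 568516/49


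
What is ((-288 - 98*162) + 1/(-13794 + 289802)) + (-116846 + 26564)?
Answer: -29379947567/276008 ≈ -1.0645e+5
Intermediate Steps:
((-288 - 98*162) + 1/(-13794 + 289802)) + (-116846 + 26564) = ((-288 - 15876) + 1/276008) - 90282 = (-16164 + 1/276008) - 90282 = -4461393311/276008 - 90282 = -29379947567/276008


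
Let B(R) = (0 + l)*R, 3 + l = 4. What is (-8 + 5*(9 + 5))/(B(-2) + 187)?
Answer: 62/185 ≈ 0.33513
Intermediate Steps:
l = 1 (l = -3 + 4 = 1)
B(R) = R (B(R) = (0 + 1)*R = 1*R = R)
(-8 + 5*(9 + 5))/(B(-2) + 187) = (-8 + 5*(9 + 5))/(-2 + 187) = (-8 + 5*14)/185 = (-8 + 70)*(1/185) = 62*(1/185) = 62/185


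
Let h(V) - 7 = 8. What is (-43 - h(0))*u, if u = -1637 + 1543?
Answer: 5452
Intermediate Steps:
h(V) = 15 (h(V) = 7 + 8 = 15)
u = -94
(-43 - h(0))*u = (-43 - 1*15)*(-94) = (-43 - 15)*(-94) = -58*(-94) = 5452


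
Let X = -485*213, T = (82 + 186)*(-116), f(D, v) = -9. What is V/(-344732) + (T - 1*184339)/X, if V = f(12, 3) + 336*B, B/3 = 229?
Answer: 16806470183/11870846420 ≈ 1.4158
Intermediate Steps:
B = 687 (B = 3*229 = 687)
T = -31088 (T = 268*(-116) = -31088)
X = -103305
V = 230823 (V = -9 + 336*687 = -9 + 230832 = 230823)
V/(-344732) + (T - 1*184339)/X = 230823/(-344732) + (-31088 - 1*184339)/(-103305) = 230823*(-1/344732) + (-31088 - 184339)*(-1/103305) = -230823/344732 - 215427*(-1/103305) = -230823/344732 + 71809/34435 = 16806470183/11870846420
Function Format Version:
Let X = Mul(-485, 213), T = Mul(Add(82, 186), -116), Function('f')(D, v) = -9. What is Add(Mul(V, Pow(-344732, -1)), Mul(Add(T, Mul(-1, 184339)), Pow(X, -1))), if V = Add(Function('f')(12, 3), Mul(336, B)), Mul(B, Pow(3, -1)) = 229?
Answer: Rational(16806470183, 11870846420) ≈ 1.4158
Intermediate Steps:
B = 687 (B = Mul(3, 229) = 687)
T = -31088 (T = Mul(268, -116) = -31088)
X = -103305
V = 230823 (V = Add(-9, Mul(336, 687)) = Add(-9, 230832) = 230823)
Add(Mul(V, Pow(-344732, -1)), Mul(Add(T, Mul(-1, 184339)), Pow(X, -1))) = Add(Mul(230823, Pow(-344732, -1)), Mul(Add(-31088, Mul(-1, 184339)), Pow(-103305, -1))) = Add(Mul(230823, Rational(-1, 344732)), Mul(Add(-31088, -184339), Rational(-1, 103305))) = Add(Rational(-230823, 344732), Mul(-215427, Rational(-1, 103305))) = Add(Rational(-230823, 344732), Rational(71809, 34435)) = Rational(16806470183, 11870846420)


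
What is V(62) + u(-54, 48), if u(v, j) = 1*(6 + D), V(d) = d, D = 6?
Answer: 74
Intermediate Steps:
u(v, j) = 12 (u(v, j) = 1*(6 + 6) = 1*12 = 12)
V(62) + u(-54, 48) = 62 + 12 = 74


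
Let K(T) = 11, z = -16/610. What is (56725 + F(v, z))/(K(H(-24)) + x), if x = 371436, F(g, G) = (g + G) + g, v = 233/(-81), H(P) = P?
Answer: 1401248347/9176598135 ≈ 0.15270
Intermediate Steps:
z = -8/305 (z = -16*1/610 = -8/305 ≈ -0.026230)
v = -233/81 (v = 233*(-1/81) = -233/81 ≈ -2.8765)
F(g, G) = G + 2*g (F(g, G) = (G + g) + g = G + 2*g)
(56725 + F(v, z))/(K(H(-24)) + x) = (56725 + (-8/305 + 2*(-233/81)))/(11 + 371436) = (56725 + (-8/305 - 466/81))/371447 = (56725 - 142778/24705)*(1/371447) = (1401248347/24705)*(1/371447) = 1401248347/9176598135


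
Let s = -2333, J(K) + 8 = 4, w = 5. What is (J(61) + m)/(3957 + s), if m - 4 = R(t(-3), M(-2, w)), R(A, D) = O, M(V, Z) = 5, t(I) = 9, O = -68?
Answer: -17/406 ≈ -0.041872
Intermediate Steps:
J(K) = -4 (J(K) = -8 + 4 = -4)
R(A, D) = -68
m = -64 (m = 4 - 68 = -64)
(J(61) + m)/(3957 + s) = (-4 - 64)/(3957 - 2333) = -68/1624 = -68*1/1624 = -17/406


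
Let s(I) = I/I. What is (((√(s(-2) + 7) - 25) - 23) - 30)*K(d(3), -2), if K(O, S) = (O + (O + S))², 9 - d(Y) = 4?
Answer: -4992 + 128*√2 ≈ -4811.0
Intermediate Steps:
d(Y) = 5 (d(Y) = 9 - 1*4 = 9 - 4 = 5)
s(I) = 1
K(O, S) = (S + 2*O)²
(((√(s(-2) + 7) - 25) - 23) - 30)*K(d(3), -2) = (((√(1 + 7) - 25) - 23) - 30)*(-2 + 2*5)² = (((√8 - 25) - 23) - 30)*(-2 + 10)² = (((2*√2 - 25) - 23) - 30)*8² = (((-25 + 2*√2) - 23) - 30)*64 = ((-48 + 2*√2) - 30)*64 = (-78 + 2*√2)*64 = -4992 + 128*√2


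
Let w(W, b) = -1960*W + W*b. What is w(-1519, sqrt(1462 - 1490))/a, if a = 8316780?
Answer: 148862/415839 - 1519*I*sqrt(7)/4158390 ≈ 0.35798 - 0.00096645*I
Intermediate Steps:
w(-1519, sqrt(1462 - 1490))/a = -1519*(-1960 + sqrt(1462 - 1490))/8316780 = -1519*(-1960 + sqrt(-28))*(1/8316780) = -1519*(-1960 + 2*I*sqrt(7))*(1/8316780) = (2977240 - 3038*I*sqrt(7))*(1/8316780) = 148862/415839 - 1519*I*sqrt(7)/4158390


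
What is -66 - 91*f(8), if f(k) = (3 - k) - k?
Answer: 1117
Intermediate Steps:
f(k) = 3 - 2*k
-66 - 91*f(8) = -66 - 91*(3 - 2*8) = -66 - 91*(3 - 16) = -66 - 91*(-13) = -66 + 1183 = 1117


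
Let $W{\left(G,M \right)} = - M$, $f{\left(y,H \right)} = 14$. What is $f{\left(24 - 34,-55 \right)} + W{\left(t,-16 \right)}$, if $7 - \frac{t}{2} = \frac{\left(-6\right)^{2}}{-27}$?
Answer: $30$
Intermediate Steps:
$t = \frac{50}{3}$ ($t = 14 - 2 \frac{\left(-6\right)^{2}}{-27} = 14 - 2 \cdot 36 \left(- \frac{1}{27}\right) = 14 - - \frac{8}{3} = 14 + \frac{8}{3} = \frac{50}{3} \approx 16.667$)
$f{\left(24 - 34,-55 \right)} + W{\left(t,-16 \right)} = 14 - -16 = 14 + 16 = 30$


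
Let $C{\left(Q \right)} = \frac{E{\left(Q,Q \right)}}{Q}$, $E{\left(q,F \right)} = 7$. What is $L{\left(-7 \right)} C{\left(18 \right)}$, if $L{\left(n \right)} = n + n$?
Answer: $- \frac{49}{9} \approx -5.4444$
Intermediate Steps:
$L{\left(n \right)} = 2 n$
$C{\left(Q \right)} = \frac{7}{Q}$
$L{\left(-7 \right)} C{\left(18 \right)} = 2 \left(-7\right) \frac{7}{18} = - 14 \cdot 7 \cdot \frac{1}{18} = \left(-14\right) \frac{7}{18} = - \frac{49}{9}$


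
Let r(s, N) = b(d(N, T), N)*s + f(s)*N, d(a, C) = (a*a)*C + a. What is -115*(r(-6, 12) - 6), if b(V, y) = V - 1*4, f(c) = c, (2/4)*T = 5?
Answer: 1008090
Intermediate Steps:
T = 10 (T = 2*5 = 10)
d(a, C) = a + C*a² (d(a, C) = a²*C + a = C*a² + a = a + C*a²)
b(V, y) = -4 + V (b(V, y) = V - 4 = -4 + V)
r(s, N) = N*s + s*(-4 + N*(1 + 10*N)) (r(s, N) = (-4 + N*(1 + 10*N))*s + s*N = s*(-4 + N*(1 + 10*N)) + N*s = N*s + s*(-4 + N*(1 + 10*N)))
-115*(r(-6, 12) - 6) = -115*(-6*(-4 + 12 + 12*(1 + 10*12)) - 6) = -115*(-6*(-4 + 12 + 12*(1 + 120)) - 6) = -115*(-6*(-4 + 12 + 12*121) - 6) = -115*(-6*(-4 + 12 + 1452) - 6) = -115*(-6*1460 - 6) = -115*(-8760 - 6) = -115*(-8766) = 1008090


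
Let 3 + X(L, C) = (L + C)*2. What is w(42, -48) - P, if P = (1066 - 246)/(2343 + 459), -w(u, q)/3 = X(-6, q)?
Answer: 466123/1401 ≈ 332.71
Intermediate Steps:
X(L, C) = -3 + 2*C + 2*L (X(L, C) = -3 + (L + C)*2 = -3 + (C + L)*2 = -3 + (2*C + 2*L) = -3 + 2*C + 2*L)
w(u, q) = 45 - 6*q (w(u, q) = -3*(-3 + 2*q + 2*(-6)) = -3*(-3 + 2*q - 12) = -3*(-15 + 2*q) = 45 - 6*q)
P = 410/1401 (P = 820/2802 = 820*(1/2802) = 410/1401 ≈ 0.29265)
w(42, -48) - P = (45 - 6*(-48)) - 1*410/1401 = (45 + 288) - 410/1401 = 333 - 410/1401 = 466123/1401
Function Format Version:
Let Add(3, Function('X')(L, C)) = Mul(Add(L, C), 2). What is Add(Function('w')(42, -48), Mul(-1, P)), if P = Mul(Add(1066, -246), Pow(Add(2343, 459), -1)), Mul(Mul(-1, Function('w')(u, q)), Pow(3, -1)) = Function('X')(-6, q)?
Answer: Rational(466123, 1401) ≈ 332.71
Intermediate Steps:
Function('X')(L, C) = Add(-3, Mul(2, C), Mul(2, L)) (Function('X')(L, C) = Add(-3, Mul(Add(L, C), 2)) = Add(-3, Mul(Add(C, L), 2)) = Add(-3, Add(Mul(2, C), Mul(2, L))) = Add(-3, Mul(2, C), Mul(2, L)))
Function('w')(u, q) = Add(45, Mul(-6, q)) (Function('w')(u, q) = Mul(-3, Add(-3, Mul(2, q), Mul(2, -6))) = Mul(-3, Add(-3, Mul(2, q), -12)) = Mul(-3, Add(-15, Mul(2, q))) = Add(45, Mul(-6, q)))
P = Rational(410, 1401) (P = Mul(820, Pow(2802, -1)) = Mul(820, Rational(1, 2802)) = Rational(410, 1401) ≈ 0.29265)
Add(Function('w')(42, -48), Mul(-1, P)) = Add(Add(45, Mul(-6, -48)), Mul(-1, Rational(410, 1401))) = Add(Add(45, 288), Rational(-410, 1401)) = Add(333, Rational(-410, 1401)) = Rational(466123, 1401)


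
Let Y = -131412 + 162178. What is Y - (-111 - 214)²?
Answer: -74859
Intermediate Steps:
Y = 30766
Y - (-111 - 214)² = 30766 - (-111 - 214)² = 30766 - 1*(-325)² = 30766 - 1*105625 = 30766 - 105625 = -74859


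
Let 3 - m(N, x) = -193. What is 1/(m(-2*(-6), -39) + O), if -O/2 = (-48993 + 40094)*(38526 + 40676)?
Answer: 1/1409637392 ≈ 7.0940e-10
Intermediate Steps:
m(N, x) = 196 (m(N, x) = 3 - 1*(-193) = 3 + 193 = 196)
O = 1409637196 (O = -2*(-48993 + 40094)*(38526 + 40676) = -(-17798)*79202 = -2*(-704818598) = 1409637196)
1/(m(-2*(-6), -39) + O) = 1/(196 + 1409637196) = 1/1409637392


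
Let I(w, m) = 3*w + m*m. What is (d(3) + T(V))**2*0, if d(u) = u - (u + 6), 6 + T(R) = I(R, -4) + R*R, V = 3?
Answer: 0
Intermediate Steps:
I(w, m) = m**2 + 3*w (I(w, m) = 3*w + m**2 = m**2 + 3*w)
T(R) = 10 + R**2 + 3*R (T(R) = -6 + (((-4)**2 + 3*R) + R*R) = -6 + ((16 + 3*R) + R**2) = -6 + (16 + R**2 + 3*R) = 10 + R**2 + 3*R)
d(u) = -6 (d(u) = u - (6 + u) = u + (-6 - u) = -6)
(d(3) + T(V))**2*0 = (-6 + (10 + 3**2 + 3*3))**2*0 = (-6 + (10 + 9 + 9))**2*0 = (-6 + 28)**2*0 = 22**2*0 = 484*0 = 0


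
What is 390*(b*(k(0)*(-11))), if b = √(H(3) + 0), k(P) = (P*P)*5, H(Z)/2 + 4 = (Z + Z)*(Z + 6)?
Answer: 0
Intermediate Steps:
H(Z) = -8 + 4*Z*(6 + Z) (H(Z) = -8 + 2*((Z + Z)*(Z + 6)) = -8 + 2*((2*Z)*(6 + Z)) = -8 + 2*(2*Z*(6 + Z)) = -8 + 4*Z*(6 + Z))
k(P) = 5*P² (k(P) = P²*5 = 5*P²)
b = 10 (b = √((-8 + 4*3² + 24*3) + 0) = √((-8 + 4*9 + 72) + 0) = √((-8 + 36 + 72) + 0) = √(100 + 0) = √100 = 10)
390*(b*(k(0)*(-11))) = 390*(10*((5*0²)*(-11))) = 390*(10*((5*0)*(-11))) = 390*(10*(0*(-11))) = 390*(10*0) = 390*0 = 0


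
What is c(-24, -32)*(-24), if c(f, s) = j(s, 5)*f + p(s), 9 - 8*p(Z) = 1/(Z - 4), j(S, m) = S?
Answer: -221509/12 ≈ -18459.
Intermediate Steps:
p(Z) = 9/8 - 1/(8*(-4 + Z)) (p(Z) = 9/8 - 1/(8*(Z - 4)) = 9/8 - 1/(8*(-4 + Z)))
c(f, s) = f*s + (-37 + 9*s)/(8*(-4 + s)) (c(f, s) = s*f + (-37 + 9*s)/(8*(-4 + s)) = f*s + (-37 + 9*s)/(8*(-4 + s)))
c(-24, -32)*(-24) = ((-37 + 9*(-32) + 8*(-24)*(-32)*(-4 - 32))/(8*(-4 - 32)))*(-24) = ((⅛)*(-37 - 288 + 8*(-24)*(-32)*(-36))/(-36))*(-24) = ((⅛)*(-1/36)*(-37 - 288 - 221184))*(-24) = ((⅛)*(-1/36)*(-221509))*(-24) = (221509/288)*(-24) = -221509/12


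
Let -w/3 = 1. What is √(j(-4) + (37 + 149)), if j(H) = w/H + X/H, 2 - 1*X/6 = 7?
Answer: √777/2 ≈ 13.937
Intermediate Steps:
w = -3 (w = -3*1 = -3)
X = -30 (X = 12 - 6*7 = 12 - 42 = -30)
j(H) = -33/H (j(H) = -3/H - 30/H = -33/H)
√(j(-4) + (37 + 149)) = √(-33/(-4) + (37 + 149)) = √(-33*(-¼) + 186) = √(33/4 + 186) = √(777/4) = √777/2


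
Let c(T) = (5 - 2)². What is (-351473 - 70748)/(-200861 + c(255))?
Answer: 422221/200852 ≈ 2.1021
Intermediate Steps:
c(T) = 9 (c(T) = 3² = 9)
(-351473 - 70748)/(-200861 + c(255)) = (-351473 - 70748)/(-200861 + 9) = -422221/(-200852) = -422221*(-1/200852) = 422221/200852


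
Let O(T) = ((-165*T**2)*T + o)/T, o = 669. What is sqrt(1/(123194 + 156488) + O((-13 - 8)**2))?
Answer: I*sqrt(1106951836885958628942)/5873322 ≈ 5664.8*I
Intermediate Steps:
O(T) = (669 - 165*T**3)/T (O(T) = ((-165*T**2)*T + 669)/T = (-165*T**3 + 669)/T = (669 - 165*T**3)/T)
sqrt(1/(123194 + 156488) + O((-13 - 8)**2)) = sqrt(1/(123194 + 156488) + 3*(223 - 55*(-13 - 8)**6)/((-13 - 8)**2)) = sqrt(1/279682 + 3*(223 - 55*((-21)**2)**3)/((-21)**2)) = sqrt(1/279682 + 3*(223 - 55*441**3)/441) = sqrt(1/279682 + 3*(1/441)*(223 - 55*85766121)) = sqrt(1/279682 + 3*(1/441)*(223 - 4717136655)) = sqrt(1/279682 + 3*(1/441)*(-4717136432)) = sqrt(1/279682 - 4717136432/147) = sqrt(-1319298151574477/41113254) = I*sqrt(1106951836885958628942)/5873322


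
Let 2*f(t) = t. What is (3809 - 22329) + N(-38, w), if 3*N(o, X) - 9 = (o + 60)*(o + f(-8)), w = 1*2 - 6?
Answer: -18825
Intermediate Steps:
w = -4 (w = 2 - 6 = -4)
f(t) = t/2
N(o, X) = 3 + (-4 + o)*(60 + o)/3 (N(o, X) = 3 + ((o + 60)*(o + (½)*(-8)))/3 = 3 + ((60 + o)*(o - 4))/3 = 3 + ((60 + o)*(-4 + o))/3 = 3 + ((-4 + o)*(60 + o))/3 = 3 + (-4 + o)*(60 + o)/3)
(3809 - 22329) + N(-38, w) = (3809 - 22329) + (-77 + (⅓)*(-38)² + (56/3)*(-38)) = -18520 + (-77 + (⅓)*1444 - 2128/3) = -18520 + (-77 + 1444/3 - 2128/3) = -18520 - 305 = -18825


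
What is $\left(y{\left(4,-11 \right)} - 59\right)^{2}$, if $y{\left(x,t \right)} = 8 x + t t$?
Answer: $8836$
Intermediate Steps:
$y{\left(x,t \right)} = t^{2} + 8 x$ ($y{\left(x,t \right)} = 8 x + t^{2} = t^{2} + 8 x$)
$\left(y{\left(4,-11 \right)} - 59\right)^{2} = \left(\left(\left(-11\right)^{2} + 8 \cdot 4\right) - 59\right)^{2} = \left(\left(121 + 32\right) - 59\right)^{2} = \left(153 - 59\right)^{2} = 94^{2} = 8836$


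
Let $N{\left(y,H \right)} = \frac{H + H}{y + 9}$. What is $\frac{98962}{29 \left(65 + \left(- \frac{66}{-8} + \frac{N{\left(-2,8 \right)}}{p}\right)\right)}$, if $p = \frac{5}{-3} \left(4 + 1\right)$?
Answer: $\frac{69273400}{1481407} \approx 46.762$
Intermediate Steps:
$p = - \frac{25}{3}$ ($p = 5 \left(- \frac{1}{3}\right) 5 = \left(- \frac{5}{3}\right) 5 = - \frac{25}{3} \approx -8.3333$)
$N{\left(y,H \right)} = \frac{2 H}{9 + y}$
$\frac{98962}{29 \left(65 + \left(- \frac{66}{-8} + \frac{N{\left(-2,8 \right)}}{p}\right)\right)} = \frac{98962}{29 \left(65 + \left(- \frac{66}{-8} + \frac{2 \cdot 8 \frac{1}{9 - 2}}{- \frac{25}{3}}\right)\right)} = \frac{98962}{29 \left(65 + \left(\left(-66\right) \left(- \frac{1}{8}\right) + 2 \cdot 8 \cdot \frac{1}{7} \left(- \frac{3}{25}\right)\right)\right)} = \frac{98962}{29 \left(65 + \left(\frac{33}{4} + 2 \cdot 8 \cdot \frac{1}{7} \left(- \frac{3}{25}\right)\right)\right)} = \frac{98962}{29 \left(65 + \left(\frac{33}{4} + \frac{16}{7} \left(- \frac{3}{25}\right)\right)\right)} = \frac{98962}{29 \left(65 + \left(\frac{33}{4} - \frac{48}{175}\right)\right)} = \frac{98962}{29 \left(65 + \frac{5583}{700}\right)} = \frac{98962}{29 \cdot \frac{51083}{700}} = \frac{98962}{\frac{1481407}{700}} = 98962 \cdot \frac{700}{1481407} = \frac{69273400}{1481407}$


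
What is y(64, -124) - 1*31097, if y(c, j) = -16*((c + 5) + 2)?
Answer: -32233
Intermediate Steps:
y(c, j) = -112 - 16*c (y(c, j) = -16*((5 + c) + 2) = -16*(7 + c) = -112 - 16*c)
y(64, -124) - 1*31097 = (-112 - 16*64) - 1*31097 = (-112 - 1024) - 31097 = -1136 - 31097 = -32233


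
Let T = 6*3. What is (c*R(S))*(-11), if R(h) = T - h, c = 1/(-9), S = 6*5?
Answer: -44/3 ≈ -14.667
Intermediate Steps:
S = 30
T = 18
c = -⅑ ≈ -0.11111
R(h) = 18 - h
(c*R(S))*(-11) = -(18 - 1*30)/9*(-11) = -(18 - 30)/9*(-11) = -⅑*(-12)*(-11) = (4/3)*(-11) = -44/3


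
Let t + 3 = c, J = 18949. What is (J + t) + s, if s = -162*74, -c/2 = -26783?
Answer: 60524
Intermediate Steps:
c = 53566 (c = -2*(-26783) = 53566)
s = -11988
t = 53563 (t = -3 + 53566 = 53563)
(J + t) + s = (18949 + 53563) - 11988 = 72512 - 11988 = 60524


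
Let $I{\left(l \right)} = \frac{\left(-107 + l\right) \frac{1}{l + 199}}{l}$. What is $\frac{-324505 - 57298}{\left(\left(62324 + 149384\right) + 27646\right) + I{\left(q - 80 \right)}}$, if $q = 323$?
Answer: $- \frac{1206115677}{756119290} \approx -1.5951$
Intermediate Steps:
$I{\left(l \right)} = \frac{-107 + l}{l \left(199 + l\right)}$ ($I{\left(l \right)} = \frac{\left(-107 + l\right) \frac{1}{199 + l}}{l} = \frac{\frac{1}{199 + l} \left(-107 + l\right)}{l} = \frac{-107 + l}{l \left(199 + l\right)}$)
$\frac{-324505 - 57298}{\left(\left(62324 + 149384\right) + 27646\right) + I{\left(q - 80 \right)}} = \frac{-324505 - 57298}{\left(\left(62324 + 149384\right) + 27646\right) + \frac{-107 + \left(323 - 80\right)}{\left(323 - 80\right) \left(199 + \left(323 - 80\right)\right)}} = - \frac{381803}{\left(211708 + 27646\right) + \frac{-107 + 243}{243 \left(199 + 243\right)}} = - \frac{381803}{239354 + \frac{1}{243} \cdot \frac{1}{442} \cdot 136} = - \frac{381803}{239354 + \frac{4}{3159}} = - \frac{381803}{\frac{756119290}{3159}} = \left(-381803\right) \frac{3159}{756119290} = - \frac{1206115677}{756119290}$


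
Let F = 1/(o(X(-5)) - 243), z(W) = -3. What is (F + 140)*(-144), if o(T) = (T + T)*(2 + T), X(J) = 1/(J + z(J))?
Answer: -52353984/2597 ≈ -20159.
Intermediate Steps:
X(J) = 1/(-3 + J) (X(J) = 1/(J - 3) = 1/(-3 + J))
o(T) = 2*T*(2 + T) (o(T) = (2*T)*(2 + T) = 2*T*(2 + T))
F = -32/7791 (F = 1/(2*(2 + 1/(-3 - 5))/(-3 - 5) - 243) = 1/(2*(2 + 1/(-8))/(-8) - 243) = 1/(2*(-1/8)*(2 - 1/8) - 243) = 1/(2*(-1/8)*(15/8) - 243) = 1/(-15/32 - 243) = 1/(-7791/32) = -32/7791 ≈ -0.0041073)
(F + 140)*(-144) = (-32/7791 + 140)*(-144) = (1090708/7791)*(-144) = -52353984/2597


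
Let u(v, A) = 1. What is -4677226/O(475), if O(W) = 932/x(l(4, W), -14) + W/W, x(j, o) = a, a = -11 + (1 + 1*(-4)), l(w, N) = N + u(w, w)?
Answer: 32740582/459 ≈ 71330.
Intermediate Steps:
l(w, N) = 1 + N (l(w, N) = N + 1 = 1 + N)
a = -14 (a = -11 + (1 - 4) = -11 - 3 = -14)
x(j, o) = -14
O(W) = -459/7 (O(W) = 932/(-14) + W/W = 932*(-1/14) + 1 = -466/7 + 1 = -459/7)
-4677226/O(475) = -4677226/(-459/7) = -4677226*(-7/459) = 32740582/459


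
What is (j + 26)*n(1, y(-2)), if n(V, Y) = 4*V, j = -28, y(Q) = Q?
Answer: -8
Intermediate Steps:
(j + 26)*n(1, y(-2)) = (-28 + 26)*(4*1) = -2*4 = -8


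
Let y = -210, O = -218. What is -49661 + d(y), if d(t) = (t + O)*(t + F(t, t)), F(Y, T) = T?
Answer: 130099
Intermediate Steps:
d(t) = 2*t*(-218 + t) (d(t) = (t - 218)*(t + t) = (-218 + t)*(2*t) = 2*t*(-218 + t))
-49661 + d(y) = -49661 + 2*(-210)*(-218 - 210) = -49661 + 2*(-210)*(-428) = -49661 + 179760 = 130099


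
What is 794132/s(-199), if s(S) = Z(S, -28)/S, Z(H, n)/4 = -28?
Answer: 39508067/28 ≈ 1.4110e+6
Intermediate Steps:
Z(H, n) = -112 (Z(H, n) = 4*(-28) = -112)
s(S) = -112/S
794132/s(-199) = 794132/((-112/(-199))) = 794132/((-112*(-1/199))) = 794132/(112/199) = 794132*(199/112) = 39508067/28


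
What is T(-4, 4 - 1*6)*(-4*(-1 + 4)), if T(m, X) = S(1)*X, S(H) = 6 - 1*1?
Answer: 120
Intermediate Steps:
S(H) = 5 (S(H) = 6 - 1 = 5)
T(m, X) = 5*X
T(-4, 4 - 1*6)*(-4*(-1 + 4)) = (5*(4 - 1*6))*(-4*(-1 + 4)) = (5*(4 - 6))*(-4*3) = (5*(-2))*(-12) = -10*(-12) = 120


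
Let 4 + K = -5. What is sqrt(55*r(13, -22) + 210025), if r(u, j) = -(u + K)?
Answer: sqrt(209805) ≈ 458.04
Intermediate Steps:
K = -9 (K = -4 - 5 = -9)
r(u, j) = 9 - u (r(u, j) = -(u - 9) = -(-9 + u) = 9 - u)
sqrt(55*r(13, -22) + 210025) = sqrt(55*(9 - 1*13) + 210025) = sqrt(55*(9 - 13) + 210025) = sqrt(55*(-4) + 210025) = sqrt(-220 + 210025) = sqrt(209805)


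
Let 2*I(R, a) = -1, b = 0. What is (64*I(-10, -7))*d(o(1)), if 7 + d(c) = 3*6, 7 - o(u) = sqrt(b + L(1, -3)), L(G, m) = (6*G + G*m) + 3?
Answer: -352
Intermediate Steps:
I(R, a) = -1/2 (I(R, a) = (1/2)*(-1) = -1/2)
L(G, m) = 3 + 6*G + G*m
o(u) = 7 - sqrt(6) (o(u) = 7 - sqrt(0 + (3 + 6*1 + 1*(-3))) = 7 - sqrt(0 + (3 + 6 - 3)) = 7 - sqrt(0 + 6) = 7 - sqrt(6))
d(c) = 11 (d(c) = -7 + 3*6 = -7 + 18 = 11)
(64*I(-10, -7))*d(o(1)) = (64*(-1/2))*11 = -32*11 = -352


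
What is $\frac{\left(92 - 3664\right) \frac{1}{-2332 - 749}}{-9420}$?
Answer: $- \frac{893}{7255755} \approx -0.00012307$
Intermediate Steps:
$\frac{\left(92 - 3664\right) \frac{1}{-2332 - 749}}{-9420} = - \frac{3572}{-3081} \left(- \frac{1}{9420}\right) = \left(-3572\right) \left(- \frac{1}{3081}\right) \left(- \frac{1}{9420}\right) = \frac{3572}{3081} \left(- \frac{1}{9420}\right) = - \frac{893}{7255755}$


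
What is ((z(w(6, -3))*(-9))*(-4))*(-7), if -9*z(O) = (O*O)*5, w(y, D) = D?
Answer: 1260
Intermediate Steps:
z(O) = -5*O²/9 (z(O) = -O*O*5/9 = -O²*5/9 = -5*O²/9)
((z(w(6, -3))*(-9))*(-4))*(-7) = ((-5/9*(-3)²*(-9))*(-4))*(-7) = ((-5/9*9*(-9))*(-4))*(-7) = (-5*(-9)*(-4))*(-7) = (45*(-4))*(-7) = -180*(-7) = 1260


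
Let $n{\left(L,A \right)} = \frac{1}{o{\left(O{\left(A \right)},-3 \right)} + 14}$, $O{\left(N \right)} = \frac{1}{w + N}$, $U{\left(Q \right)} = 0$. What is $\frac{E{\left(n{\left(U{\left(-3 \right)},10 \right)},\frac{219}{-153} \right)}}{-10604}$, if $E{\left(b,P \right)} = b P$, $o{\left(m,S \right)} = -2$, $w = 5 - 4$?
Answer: $\frac{73}{6489648} \approx 1.1249 \cdot 10^{-5}$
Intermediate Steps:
$w = 1$ ($w = 5 - 4 = 1$)
$O{\left(N \right)} = \frac{1}{1 + N}$
$n{\left(L,A \right)} = \frac{1}{12}$ ($n{\left(L,A \right)} = \frac{1}{-2 + 14} = \frac{1}{12}$)
$E{\left(b,P \right)} = P b$
$\frac{E{\left(n{\left(U{\left(-3 \right)},10 \right)},\frac{219}{-153} \right)}}{-10604} = \frac{\frac{219}{-153} \cdot \frac{1}{12}}{-10604} = 219 \left(- \frac{1}{153}\right) \frac{1}{12} \left(- \frac{1}{10604}\right) = \left(- \frac{73}{51}\right) \frac{1}{12} \left(- \frac{1}{10604}\right) = \left(- \frac{73}{612}\right) \left(- \frac{1}{10604}\right) = \frac{73}{6489648}$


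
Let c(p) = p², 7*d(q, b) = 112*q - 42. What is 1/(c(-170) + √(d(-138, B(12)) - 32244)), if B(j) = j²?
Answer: 14450/417622229 - I*√34458/835244458 ≈ 3.4601e-5 - 2.2224e-7*I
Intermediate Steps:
d(q, b) = -6 + 16*q (d(q, b) = (112*q - 42)/7 = (-42 + 112*q)/7 = -6 + 16*q)
1/(c(-170) + √(d(-138, B(12)) - 32244)) = 1/((-170)² + √((-6 + 16*(-138)) - 32244)) = 1/(28900 + √((-6 - 2208) - 32244)) = 1/(28900 + √(-2214 - 32244)) = 1/(28900 + √(-34458)) = 1/(28900 + I*√34458)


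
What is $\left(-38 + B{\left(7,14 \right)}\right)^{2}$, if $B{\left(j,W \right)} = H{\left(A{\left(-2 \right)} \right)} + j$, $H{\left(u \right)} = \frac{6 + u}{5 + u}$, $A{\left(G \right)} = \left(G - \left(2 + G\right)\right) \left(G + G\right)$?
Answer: $\frac{151321}{169} \approx 895.39$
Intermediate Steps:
$A{\left(G \right)} = - 4 G$ ($A{\left(G \right)} = - 2 \cdot 2 G = - 4 G$)
$H{\left(u \right)} = \frac{6 + u}{5 + u}$
$B{\left(j,W \right)} = \frac{14}{13} + j$ ($B{\left(j,W \right)} = \frac{6 - -8}{5 - -8} + j = \frac{6 + 8}{5 + 8} + j = \frac{1}{13} \cdot 14 + j = \frac{14}{13} + j$)
$\left(-38 + B{\left(7,14 \right)}\right)^{2} = \left(-38 + \left(\frac{14}{13} + 7\right)\right)^{2} = \left(-38 + \frac{105}{13}\right)^{2} = \left(- \frac{389}{13}\right)^{2} = \frac{151321}{169}$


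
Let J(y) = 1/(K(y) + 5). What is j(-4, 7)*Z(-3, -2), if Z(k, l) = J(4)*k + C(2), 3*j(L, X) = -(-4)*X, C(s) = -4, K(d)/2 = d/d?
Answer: -124/3 ≈ -41.333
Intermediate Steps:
K(d) = 2 (K(d) = 2*(d/d) = 2*1 = 2)
J(y) = ⅐ (J(y) = 1/(2 + 5) = 1/7 = ⅐)
j(L, X) = 4*X/3 (j(L, X) = (-(-4)*X)/3 = (4*X)/3 = 4*X/3)
Z(k, l) = -4 + k/7 (Z(k, l) = k/7 - 4 = -4 + k/7)
j(-4, 7)*Z(-3, -2) = ((4/3)*7)*(-4 + (⅐)*(-3)) = 28*(-4 - 3/7)/3 = (28/3)*(-31/7) = -124/3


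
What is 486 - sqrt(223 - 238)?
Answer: 486 - I*sqrt(15) ≈ 486.0 - 3.873*I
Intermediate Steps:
486 - sqrt(223 - 238) = 486 - sqrt(-15) = 486 - I*sqrt(15)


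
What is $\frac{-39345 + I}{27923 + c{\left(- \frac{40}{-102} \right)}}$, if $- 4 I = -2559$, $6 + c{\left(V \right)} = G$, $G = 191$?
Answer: $- \frac{154821}{112432} \approx -1.377$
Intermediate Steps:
$c{\left(V \right)} = 185$ ($c{\left(V \right)} = -6 + 191 = 185$)
$I = \frac{2559}{4}$ ($I = \left(- \frac{1}{4}\right) \left(-2559\right) = \frac{2559}{4} \approx 639.75$)
$\frac{-39345 + I}{27923 + c{\left(- \frac{40}{-102} \right)}} = \frac{-39345 + \frac{2559}{4}}{27923 + 185} = - \frac{154821}{4 \cdot 28108} = \left(- \frac{154821}{4}\right) \frac{1}{28108} = - \frac{154821}{112432}$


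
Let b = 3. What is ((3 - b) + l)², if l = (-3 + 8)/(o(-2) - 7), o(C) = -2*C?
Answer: 25/9 ≈ 2.7778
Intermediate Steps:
l = -5/3 (l = (-3 + 8)/(-2*(-2) - 7) = 5/(4 - 7) = 5/(-3) = 5*(-⅓) = -5/3 ≈ -1.6667)
((3 - b) + l)² = ((3 - 1*3) - 5/3)² = ((3 - 3) - 5/3)² = (0 - 5/3)² = (-5/3)² = 25/9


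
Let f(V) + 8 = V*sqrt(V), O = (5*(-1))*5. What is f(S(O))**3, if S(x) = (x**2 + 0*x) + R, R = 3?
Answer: -5944156160 + 311077720064*sqrt(157) ≈ 3.8918e+12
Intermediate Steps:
O = -25 (O = -5*5 = -25)
S(x) = 3 + x**2 (S(x) = (x**2 + 0*x) + 3 = (x**2 + 0) + 3 = x**2 + 3 = 3 + x**2)
f(V) = -8 + V**(3/2) (f(V) = -8 + V*sqrt(V) = -8 + V**(3/2))
f(S(O))**3 = (-8 + (3 + (-25)**2)**(3/2))**3 = (-8 + (3 + 625)**(3/2))**3 = (-8 + 628**(3/2))**3 = (-8 + 1256*sqrt(157))**3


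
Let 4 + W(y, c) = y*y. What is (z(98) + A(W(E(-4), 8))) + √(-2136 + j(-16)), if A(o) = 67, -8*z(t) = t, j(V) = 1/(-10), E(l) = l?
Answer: 219/4 + I*√213610/10 ≈ 54.75 + 46.218*I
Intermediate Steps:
j(V) = -⅒
W(y, c) = -4 + y² (W(y, c) = -4 + y*y = -4 + y²)
z(t) = -t/8
(z(98) + A(W(E(-4), 8))) + √(-2136 + j(-16)) = (-⅛*98 + 67) + √(-2136 - ⅒) = (-49/4 + 67) + √(-21361/10) = 219/4 + I*√213610/10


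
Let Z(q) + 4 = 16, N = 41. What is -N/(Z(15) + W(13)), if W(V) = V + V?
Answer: -41/38 ≈ -1.0789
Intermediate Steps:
W(V) = 2*V
Z(q) = 12 (Z(q) = -4 + 16 = 12)
-N/(Z(15) + W(13)) = -41/(12 + 2*13) = -41/(12 + 26) = -41/38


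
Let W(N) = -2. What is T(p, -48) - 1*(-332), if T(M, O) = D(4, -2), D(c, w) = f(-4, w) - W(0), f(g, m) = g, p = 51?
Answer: 330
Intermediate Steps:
D(c, w) = -2 (D(c, w) = -4 - 1*(-2) = -4 + 2 = -2)
T(M, O) = -2
T(p, -48) - 1*(-332) = -2 - 1*(-332) = -2 + 332 = 330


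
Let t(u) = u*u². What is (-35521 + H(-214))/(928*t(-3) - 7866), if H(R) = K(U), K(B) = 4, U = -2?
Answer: 11839/10974 ≈ 1.0788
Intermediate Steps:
t(u) = u³
H(R) = 4
(-35521 + H(-214))/(928*t(-3) - 7866) = (-35521 + 4)/(928*(-3)³ - 7866) = -35517/(928*(-27) - 7866) = -35517/(-25056 - 7866) = -35517/(-32922) = -35517*(-1/32922) = 11839/10974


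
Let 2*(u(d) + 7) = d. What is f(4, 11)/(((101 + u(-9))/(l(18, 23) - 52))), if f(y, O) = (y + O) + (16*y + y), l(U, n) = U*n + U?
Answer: 63080/179 ≈ 352.40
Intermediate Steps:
u(d) = -7 + d/2
l(U, n) = U + U*n
f(y, O) = O + 18*y (f(y, O) = (O + y) + 17*y = O + 18*y)
f(4, 11)/(((101 + u(-9))/(l(18, 23) - 52))) = (11 + 18*4)/(((101 + (-7 + (1/2)*(-9)))/(18*(1 + 23) - 52))) = (11 + 72)/(((101 + (-7 - 9/2))/(18*24 - 52))) = 83/(((101 - 23/2)/(432 - 52))) = 83/(((179/2)/380)) = 83/(((179/2)*(1/380))) = 83/(179/760) = 83*(760/179) = 63080/179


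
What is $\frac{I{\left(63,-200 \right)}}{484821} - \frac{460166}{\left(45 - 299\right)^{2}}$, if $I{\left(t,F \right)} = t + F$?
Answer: $- \frac{111553489489}{15639355818} \approx -7.1329$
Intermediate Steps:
$I{\left(t,F \right)} = F + t$
$\frac{I{\left(63,-200 \right)}}{484821} - \frac{460166}{\left(45 - 299\right)^{2}} = \frac{-200 + 63}{484821} - \frac{460166}{\left(45 - 299\right)^{2}} = \left(-137\right) \frac{1}{484821} - \frac{460166}{\left(-254\right)^{2}} = - \frac{137}{484821} - \frac{460166}{64516} = - \frac{137}{484821} - \frac{230083}{32258} = - \frac{111553489489}{15639355818}$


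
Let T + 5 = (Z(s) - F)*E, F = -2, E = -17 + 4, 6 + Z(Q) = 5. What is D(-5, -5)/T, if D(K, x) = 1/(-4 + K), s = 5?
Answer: 1/162 ≈ 0.0061728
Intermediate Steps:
Z(Q) = -1 (Z(Q) = -6 + 5 = -1)
E = -13
T = -18 (T = -5 + (-1 - 1*(-2))*(-13) = -5 + (-1 + 2)*(-13) = -5 + 1*(-13) = -5 - 13 = -18)
D(-5, -5)/T = 1/((-18)*(-4 - 5)) = -1/18/(-9) = -1/18*(-1/9) = 1/162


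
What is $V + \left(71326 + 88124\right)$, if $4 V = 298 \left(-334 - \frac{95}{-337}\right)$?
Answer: $\frac{90712313}{674} \approx 1.3459 \cdot 10^{5}$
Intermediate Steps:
$V = - \frac{16756987}{674}$ ($V = \frac{298 \left(-334 - \frac{95}{-337}\right)}{4} = \frac{298 \left(-334 - - \frac{95}{337}\right)}{4} = \frac{298 \left(-334 + \frac{95}{337}\right)}{4} = \frac{298 \left(- \frac{112463}{337}\right)}{4} = \frac{1}{4} \left(- \frac{33513974}{337}\right) = - \frac{16756987}{674} \approx -24862.0$)
$V + \left(71326 + 88124\right) = - \frac{16756987}{674} + \left(71326 + 88124\right) = - \frac{16756987}{674} + 159450 = \frac{90712313}{674}$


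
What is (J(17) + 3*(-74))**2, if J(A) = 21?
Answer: 40401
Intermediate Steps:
(J(17) + 3*(-74))**2 = (21 + 3*(-74))**2 = (21 - 222)**2 = (-201)**2 = 40401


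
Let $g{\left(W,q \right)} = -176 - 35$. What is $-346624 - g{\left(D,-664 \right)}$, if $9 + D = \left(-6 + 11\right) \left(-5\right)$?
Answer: $-346413$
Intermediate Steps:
$D = -34$ ($D = -9 + \left(-6 + 11\right) \left(-5\right) = -9 + 5 \left(-5\right) = -9 - 25 = -34$)
$g{\left(W,q \right)} = -211$
$-346624 - g{\left(D,-664 \right)} = -346624 - -211 = -346624 + 211 = -346413$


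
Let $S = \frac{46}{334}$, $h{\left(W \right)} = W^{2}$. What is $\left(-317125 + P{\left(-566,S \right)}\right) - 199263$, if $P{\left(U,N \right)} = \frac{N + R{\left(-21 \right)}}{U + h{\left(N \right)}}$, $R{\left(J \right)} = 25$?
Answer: $- \frac{8151001963326}{15784645} \approx -5.1639 \cdot 10^{5}$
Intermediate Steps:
$S = \frac{23}{167}$ ($S = 46 \cdot \frac{1}{334} = \frac{23}{167} \approx 0.13772$)
$P{\left(U,N \right)} = \frac{25 + N}{U + N^{2}}$ ($P{\left(U,N \right)} = \frac{N + 25}{U + N^{2}} = \frac{25 + N}{U + N^{2}}$)
$\left(-317125 + P{\left(-566,S \right)}\right) - 199263 = \left(-317125 + \frac{25 + \frac{23}{167}}{-566 + \left(\frac{23}{167}\right)^{2}}\right) - 199263 = \left(-317125 + \frac{1}{-566 + \frac{529}{27889}} \cdot \frac{4198}{167}\right) - 199263 = \left(-317125 + \frac{1}{- \frac{15784645}{27889}} \cdot \frac{4198}{167}\right) - 199263 = \left(-317125 - \frac{701066}{15784645}\right) - 199263 = - \frac{5005706246691}{15784645} - 199263 = - \frac{8151001963326}{15784645}$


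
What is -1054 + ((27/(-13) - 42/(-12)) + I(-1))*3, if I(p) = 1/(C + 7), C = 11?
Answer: -40933/39 ≈ -1049.6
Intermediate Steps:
I(p) = 1/18 (I(p) = 1/(11 + 7) = 1/18)
-1054 + ((27/(-13) - 42/(-12)) + I(-1))*3 = -1054 + ((27/(-13) - 42/(-12)) + 1/18)*3 = -1054 + ((27*(-1/13) - 42*(-1/12)) + 1/18)*3 = -1054 + ((-27/13 + 7/2) + 1/18)*3 = -1054 + (37/26 + 1/18)*3 = -1054 + (173/117)*3 = -1054 + 173/39 = -40933/39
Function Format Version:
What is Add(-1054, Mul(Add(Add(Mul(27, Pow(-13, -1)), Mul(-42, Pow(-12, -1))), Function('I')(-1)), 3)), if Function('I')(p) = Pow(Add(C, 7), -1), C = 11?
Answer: Rational(-40933, 39) ≈ -1049.6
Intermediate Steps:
Function('I')(p) = Rational(1, 18) (Function('I')(p) = Pow(Add(11, 7), -1) = Pow(18, -1) = Rational(1, 18))
Add(-1054, Mul(Add(Add(Mul(27, Pow(-13, -1)), Mul(-42, Pow(-12, -1))), Function('I')(-1)), 3)) = Add(-1054, Mul(Add(Add(Mul(27, Pow(-13, -1)), Mul(-42, Pow(-12, -1))), Rational(1, 18)), 3)) = Add(-1054, Mul(Add(Add(Mul(27, Rational(-1, 13)), Mul(-42, Rational(-1, 12))), Rational(1, 18)), 3)) = Add(-1054, Mul(Add(Add(Rational(-27, 13), Rational(7, 2)), Rational(1, 18)), 3)) = Add(-1054, Mul(Add(Rational(37, 26), Rational(1, 18)), 3)) = Add(-1054, Mul(Rational(173, 117), 3)) = Add(-1054, Rational(173, 39)) = Rational(-40933, 39)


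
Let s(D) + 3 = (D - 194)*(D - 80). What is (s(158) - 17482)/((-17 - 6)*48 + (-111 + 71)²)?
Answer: -20293/496 ≈ -40.913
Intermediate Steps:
s(D) = -3 + (-194 + D)*(-80 + D) (s(D) = -3 + (D - 194)*(D - 80) = -3 + (-194 + D)*(-80 + D))
(s(158) - 17482)/((-17 - 6)*48 + (-111 + 71)²) = ((15517 + 158² - 274*158) - 17482)/((-17 - 6)*48 + (-111 + 71)²) = ((15517 + 24964 - 43292) - 17482)/(-23*48 + (-40)²) = (-2811 - 17482)/(-1104 + 1600) = -20293/496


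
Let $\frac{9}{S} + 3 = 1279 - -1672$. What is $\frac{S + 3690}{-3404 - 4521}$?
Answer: $- \frac{10878129}{23362900} \approx -0.46562$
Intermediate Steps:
$S = \frac{9}{2948}$ ($S = \frac{9}{-3 + \left(1279 - -1672\right)} = \frac{9}{-3 + \left(1279 + 1672\right)} = \frac{9}{-3 + 2951} = \frac{9}{2948} \approx 0.0030529$)
$\frac{S + 3690}{-3404 - 4521} = \frac{\frac{9}{2948} + 3690}{-3404 - 4521} = \frac{10878129}{2948 \left(-7925\right)} = \frac{10878129}{2948} \left(- \frac{1}{7925}\right) = - \frac{10878129}{23362900}$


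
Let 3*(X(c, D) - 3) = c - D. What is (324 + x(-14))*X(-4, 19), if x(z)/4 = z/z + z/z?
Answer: -4648/3 ≈ -1549.3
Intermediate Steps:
X(c, D) = 3 - D/3 + c/3 (X(c, D) = 3 + (c - D)/3 = 3 + (-D/3 + c/3) = 3 - D/3 + c/3)
x(z) = 8 (x(z) = 4*(z/z + z/z) = 4*(1 + 1) = 4*2 = 8)
(324 + x(-14))*X(-4, 19) = (324 + 8)*(3 - ⅓*19 + (⅓)*(-4)) = 332*(3 - 19/3 - 4/3) = 332*(-14/3) = -4648/3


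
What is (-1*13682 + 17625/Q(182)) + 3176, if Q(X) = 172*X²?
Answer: -59856110343/5697328 ≈ -10506.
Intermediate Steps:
(-1*13682 + 17625/Q(182)) + 3176 = (-1*13682 + 17625/((172*182²))) + 3176 = (-13682 + 17625/((172*33124))) + 3176 = (-13682 + 17625/5697328) + 3176 = -77950824071/5697328 + 3176 = -59856110343/5697328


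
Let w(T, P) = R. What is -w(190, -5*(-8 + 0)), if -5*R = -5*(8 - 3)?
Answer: -5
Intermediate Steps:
R = 5 (R = -(-1)*(8 - 3) = -(-1)*5 = -⅕*(-25) = 5)
w(T, P) = 5
-w(190, -5*(-8 + 0)) = -1*5 = -5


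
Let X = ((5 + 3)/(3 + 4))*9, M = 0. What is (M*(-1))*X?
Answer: 0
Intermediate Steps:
X = 72/7 (X = (8/7)*9 = 72/7 ≈ 10.286)
(M*(-1))*X = (0*(-1))*(72/7) = 0*(72/7) = 0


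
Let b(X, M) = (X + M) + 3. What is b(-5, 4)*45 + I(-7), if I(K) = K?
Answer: 83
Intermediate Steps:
b(X, M) = 3 + M + X (b(X, M) = (M + X) + 3 = 3 + M + X)
b(-5, 4)*45 + I(-7) = (3 + 4 - 5)*45 - 7 = 2*45 - 7 = 90 - 7 = 83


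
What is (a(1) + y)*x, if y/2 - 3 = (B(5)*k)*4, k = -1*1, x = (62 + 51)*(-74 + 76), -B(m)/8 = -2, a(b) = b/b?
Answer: -27346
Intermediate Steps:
a(b) = 1
B(m) = 16 (B(m) = -8*(-2) = 16)
x = 226 (x = 113*2 = 226)
k = -1
y = -122 (y = 6 + 2*((16*(-1))*4) = 6 + 2*(-16*4) = 6 + 2*(-64) = 6 - 128 = -122)
(a(1) + y)*x = (1 - 122)*226 = -121*226 = -27346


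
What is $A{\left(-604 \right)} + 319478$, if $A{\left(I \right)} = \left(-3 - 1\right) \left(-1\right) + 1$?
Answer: $319483$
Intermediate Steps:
$A{\left(I \right)} = 5$ ($A{\left(I \right)} = \left(-3 - 1\right) \left(-1\right) + 1 = \left(-4\right) \left(-1\right) + 1 = 4 + 1 = 5$)
$A{\left(-604 \right)} + 319478 = 5 + 319478 = 319483$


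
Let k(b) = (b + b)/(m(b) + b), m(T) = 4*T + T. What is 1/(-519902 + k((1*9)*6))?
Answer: -3/1559705 ≈ -1.9234e-6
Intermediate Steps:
m(T) = 5*T
k(b) = ⅓ (k(b) = (b + b)/(5*b + b) = (2*b)/((6*b)) = (2*b)*(1/(6*b)) = ⅓)
1/(-519902 + k((1*9)*6)) = 1/(-519902 + ⅓) = 1/(-1559705/3) = -3/1559705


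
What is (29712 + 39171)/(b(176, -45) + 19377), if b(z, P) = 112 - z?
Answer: 68883/19313 ≈ 3.5667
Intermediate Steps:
(29712 + 39171)/(b(176, -45) + 19377) = (29712 + 39171)/((112 - 1*176) + 19377) = 68883/((112 - 176) + 19377) = 68883/(-64 + 19377) = 68883/19313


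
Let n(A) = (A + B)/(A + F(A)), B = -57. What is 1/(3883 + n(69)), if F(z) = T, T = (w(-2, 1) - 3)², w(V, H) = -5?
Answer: 133/516451 ≈ 0.00025753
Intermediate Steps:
T = 64 (T = (-5 - 3)² = (-8)² = 64)
F(z) = 64
n(A) = (-57 + A)/(64 + A) (n(A) = (A - 57)/(A + 64) = (-57 + A)/(64 + A))
1/(3883 + n(69)) = 1/(3883 + (-57 + 69)/(64 + 69)) = 1/(3883 + 12/133) = 1/(516451/133) = 133/516451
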